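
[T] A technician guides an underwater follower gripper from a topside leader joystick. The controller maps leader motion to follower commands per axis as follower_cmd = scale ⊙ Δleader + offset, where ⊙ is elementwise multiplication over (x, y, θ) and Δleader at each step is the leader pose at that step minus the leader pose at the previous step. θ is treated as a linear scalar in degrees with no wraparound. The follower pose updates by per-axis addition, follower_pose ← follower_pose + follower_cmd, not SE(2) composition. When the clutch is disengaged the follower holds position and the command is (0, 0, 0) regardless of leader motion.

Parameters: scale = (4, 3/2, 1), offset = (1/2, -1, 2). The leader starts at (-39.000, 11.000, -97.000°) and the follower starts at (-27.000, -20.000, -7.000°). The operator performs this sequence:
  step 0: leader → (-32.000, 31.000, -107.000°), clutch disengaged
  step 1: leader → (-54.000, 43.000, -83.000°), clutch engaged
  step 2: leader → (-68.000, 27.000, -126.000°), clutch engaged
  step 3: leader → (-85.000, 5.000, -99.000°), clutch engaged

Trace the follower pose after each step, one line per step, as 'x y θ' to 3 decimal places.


step 0: Δleader=(7.000, 20.000, -10.000°), disengaged; cmd=(0,0,0) → follower holds at (-27.000, -20.000, -7.000°)
step 1: Δleader=(-22.000, 12.000, 24.000°), engaged; cmd=(-87.500, 17.000, 26.000°) → follower=(-114.500, -3.000, 19.000°)
step 2: Δleader=(-14.000, -16.000, -43.000°), engaged; cmd=(-55.500, -25.000, -41.000°) → follower=(-170.000, -28.000, -22.000°)
step 3: Δleader=(-17.000, -22.000, 27.000°), engaged; cmd=(-67.500, -34.000, 29.000°) → follower=(-237.500, -62.000, 7.000°)

-27.000 -20.000 -7.000
-114.500 -3.000 19.000
-170.000 -28.000 -22.000
-237.500 -62.000 7.000


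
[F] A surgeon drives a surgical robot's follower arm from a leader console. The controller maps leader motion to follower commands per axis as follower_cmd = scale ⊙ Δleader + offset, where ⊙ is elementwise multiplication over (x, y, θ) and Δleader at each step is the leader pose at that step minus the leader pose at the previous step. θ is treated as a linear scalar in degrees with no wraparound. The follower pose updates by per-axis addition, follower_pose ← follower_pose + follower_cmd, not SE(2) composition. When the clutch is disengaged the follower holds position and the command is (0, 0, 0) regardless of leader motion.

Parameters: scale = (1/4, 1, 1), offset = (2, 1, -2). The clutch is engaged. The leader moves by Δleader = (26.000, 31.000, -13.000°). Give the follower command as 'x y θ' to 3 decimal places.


8.500 32.000 -15.000

axis x: 1/4·26.000 + 2 = 8.500
axis y: 1·31.000 + 1 = 32.000
axis θ: 1·-13.000 + -2 = -15.000


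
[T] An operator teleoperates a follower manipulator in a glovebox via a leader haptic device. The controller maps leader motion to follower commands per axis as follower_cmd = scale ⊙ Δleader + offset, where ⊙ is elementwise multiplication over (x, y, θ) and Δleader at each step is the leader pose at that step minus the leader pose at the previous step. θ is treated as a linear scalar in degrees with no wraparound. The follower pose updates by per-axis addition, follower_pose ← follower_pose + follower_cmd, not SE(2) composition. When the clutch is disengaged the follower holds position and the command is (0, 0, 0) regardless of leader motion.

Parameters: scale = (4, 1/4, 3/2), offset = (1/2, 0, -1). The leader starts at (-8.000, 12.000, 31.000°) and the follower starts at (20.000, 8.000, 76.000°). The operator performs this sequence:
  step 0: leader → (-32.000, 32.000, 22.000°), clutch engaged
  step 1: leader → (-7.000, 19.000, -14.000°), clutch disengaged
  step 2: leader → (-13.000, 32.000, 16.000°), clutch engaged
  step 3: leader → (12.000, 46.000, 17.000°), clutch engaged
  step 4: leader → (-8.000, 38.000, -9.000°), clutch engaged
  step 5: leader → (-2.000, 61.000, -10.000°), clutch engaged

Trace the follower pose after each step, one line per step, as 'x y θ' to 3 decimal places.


-75.500 13.000 61.500
-75.500 13.000 61.500
-99.000 16.250 105.500
1.500 19.750 106.000
-78.000 17.750 66.000
-53.500 23.500 63.500

step 0: Δleader=(-24.000, 20.000, -9.000°), engaged; cmd=(-95.500, 5.000, -14.500°) → follower=(-75.500, 13.000, 61.500°)
step 1: Δleader=(25.000, -13.000, -36.000°), disengaged; cmd=(0,0,0) → follower holds at (-75.500, 13.000, 61.500°)
step 2: Δleader=(-6.000, 13.000, 30.000°), engaged; cmd=(-23.500, 3.250, 44.000°) → follower=(-99.000, 16.250, 105.500°)
step 3: Δleader=(25.000, 14.000, 1.000°), engaged; cmd=(100.500, 3.500, 0.500°) → follower=(1.500, 19.750, 106.000°)
step 4: Δleader=(-20.000, -8.000, -26.000°), engaged; cmd=(-79.500, -2.000, -40.000°) → follower=(-78.000, 17.750, 66.000°)
step 5: Δleader=(6.000, 23.000, -1.000°), engaged; cmd=(24.500, 5.750, -2.500°) → follower=(-53.500, 23.500, 63.500°)


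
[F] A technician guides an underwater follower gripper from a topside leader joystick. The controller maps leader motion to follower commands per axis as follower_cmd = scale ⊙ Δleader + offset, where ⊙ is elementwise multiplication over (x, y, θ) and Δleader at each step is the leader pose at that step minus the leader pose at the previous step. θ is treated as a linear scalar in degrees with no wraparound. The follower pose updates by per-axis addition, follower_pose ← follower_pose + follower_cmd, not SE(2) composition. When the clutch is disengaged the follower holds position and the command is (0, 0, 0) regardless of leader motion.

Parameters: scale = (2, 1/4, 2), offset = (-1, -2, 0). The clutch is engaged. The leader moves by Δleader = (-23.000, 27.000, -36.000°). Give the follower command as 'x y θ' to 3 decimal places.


axis x: 2·-23.000 + -1 = -47.000
axis y: 1/4·27.000 + -2 = 4.750
axis θ: 2·-36.000 + 0 = -72.000

-47.000 4.750 -72.000


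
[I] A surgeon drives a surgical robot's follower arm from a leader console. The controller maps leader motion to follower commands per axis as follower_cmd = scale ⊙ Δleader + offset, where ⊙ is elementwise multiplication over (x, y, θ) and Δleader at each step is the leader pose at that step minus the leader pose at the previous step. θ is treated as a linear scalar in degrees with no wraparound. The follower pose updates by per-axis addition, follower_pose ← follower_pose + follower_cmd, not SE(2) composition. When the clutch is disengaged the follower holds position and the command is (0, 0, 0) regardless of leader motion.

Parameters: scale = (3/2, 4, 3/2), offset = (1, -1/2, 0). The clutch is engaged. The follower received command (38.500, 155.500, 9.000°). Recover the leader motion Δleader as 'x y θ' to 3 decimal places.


25.000 39.000 6.000

axis x: (38.500 − 1) / (3/2) = 25.000
axis y: (155.500 − -1/2) / (4) = 39.000
axis θ: (9.000 − 0) / (3/2) = 6.000


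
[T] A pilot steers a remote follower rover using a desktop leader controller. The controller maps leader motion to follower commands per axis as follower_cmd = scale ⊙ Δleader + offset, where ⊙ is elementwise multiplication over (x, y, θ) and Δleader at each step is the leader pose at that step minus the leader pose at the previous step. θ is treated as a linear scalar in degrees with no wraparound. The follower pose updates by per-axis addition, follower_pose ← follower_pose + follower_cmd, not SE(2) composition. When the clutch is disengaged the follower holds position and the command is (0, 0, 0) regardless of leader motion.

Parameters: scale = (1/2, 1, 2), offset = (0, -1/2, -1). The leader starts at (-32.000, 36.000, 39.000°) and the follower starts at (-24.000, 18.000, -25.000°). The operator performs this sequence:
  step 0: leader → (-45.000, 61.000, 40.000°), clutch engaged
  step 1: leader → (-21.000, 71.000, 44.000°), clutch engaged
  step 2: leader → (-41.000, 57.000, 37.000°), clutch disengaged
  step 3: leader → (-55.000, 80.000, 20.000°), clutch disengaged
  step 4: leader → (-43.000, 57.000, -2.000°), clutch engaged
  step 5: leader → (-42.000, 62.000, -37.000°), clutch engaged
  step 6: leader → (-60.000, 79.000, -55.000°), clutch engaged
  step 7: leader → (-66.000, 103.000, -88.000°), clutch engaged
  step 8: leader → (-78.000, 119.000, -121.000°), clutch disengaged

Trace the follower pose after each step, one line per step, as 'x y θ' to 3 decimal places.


-30.500 42.500 -24.000
-18.500 52.000 -17.000
-18.500 52.000 -17.000
-18.500 52.000 -17.000
-12.500 28.500 -62.000
-12.000 33.000 -133.000
-21.000 49.500 -170.000
-24.000 73.000 -237.000
-24.000 73.000 -237.000

step 0: Δleader=(-13.000, 25.000, 1.000°), engaged; cmd=(-6.500, 24.500, 1.000°) → follower=(-30.500, 42.500, -24.000°)
step 1: Δleader=(24.000, 10.000, 4.000°), engaged; cmd=(12.000, 9.500, 7.000°) → follower=(-18.500, 52.000, -17.000°)
step 2: Δleader=(-20.000, -14.000, -7.000°), disengaged; cmd=(0,0,0) → follower holds at (-18.500, 52.000, -17.000°)
step 3: Δleader=(-14.000, 23.000, -17.000°), disengaged; cmd=(0,0,0) → follower holds at (-18.500, 52.000, -17.000°)
step 4: Δleader=(12.000, -23.000, -22.000°), engaged; cmd=(6.000, -23.500, -45.000°) → follower=(-12.500, 28.500, -62.000°)
step 5: Δleader=(1.000, 5.000, -35.000°), engaged; cmd=(0.500, 4.500, -71.000°) → follower=(-12.000, 33.000, -133.000°)
step 6: Δleader=(-18.000, 17.000, -18.000°), engaged; cmd=(-9.000, 16.500, -37.000°) → follower=(-21.000, 49.500, -170.000°)
step 7: Δleader=(-6.000, 24.000, -33.000°), engaged; cmd=(-3.000, 23.500, -67.000°) → follower=(-24.000, 73.000, -237.000°)
step 8: Δleader=(-12.000, 16.000, -33.000°), disengaged; cmd=(0,0,0) → follower holds at (-24.000, 73.000, -237.000°)


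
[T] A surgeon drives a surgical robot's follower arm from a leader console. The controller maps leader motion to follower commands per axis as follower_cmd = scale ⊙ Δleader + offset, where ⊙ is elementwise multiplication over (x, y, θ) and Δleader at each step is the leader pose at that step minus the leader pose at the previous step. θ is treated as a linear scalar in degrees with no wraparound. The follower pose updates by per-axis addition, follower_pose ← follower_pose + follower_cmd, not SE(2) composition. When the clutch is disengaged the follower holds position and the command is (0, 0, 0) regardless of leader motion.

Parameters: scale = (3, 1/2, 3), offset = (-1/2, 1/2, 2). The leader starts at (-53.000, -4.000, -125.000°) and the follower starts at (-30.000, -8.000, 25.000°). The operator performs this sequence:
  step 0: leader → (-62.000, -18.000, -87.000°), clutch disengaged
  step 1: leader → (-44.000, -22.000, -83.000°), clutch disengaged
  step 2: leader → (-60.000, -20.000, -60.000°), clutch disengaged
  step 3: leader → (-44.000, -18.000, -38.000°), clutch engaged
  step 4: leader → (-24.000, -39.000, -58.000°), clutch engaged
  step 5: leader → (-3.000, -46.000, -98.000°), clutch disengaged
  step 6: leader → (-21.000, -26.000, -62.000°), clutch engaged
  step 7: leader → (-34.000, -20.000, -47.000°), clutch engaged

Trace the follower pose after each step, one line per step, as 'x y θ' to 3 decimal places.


step 0: Δleader=(-9.000, -14.000, 38.000°), disengaged; cmd=(0,0,0) → follower holds at (-30.000, -8.000, 25.000°)
step 1: Δleader=(18.000, -4.000, 4.000°), disengaged; cmd=(0,0,0) → follower holds at (-30.000, -8.000, 25.000°)
step 2: Δleader=(-16.000, 2.000, 23.000°), disengaged; cmd=(0,0,0) → follower holds at (-30.000, -8.000, 25.000°)
step 3: Δleader=(16.000, 2.000, 22.000°), engaged; cmd=(47.500, 1.500, 68.000°) → follower=(17.500, -6.500, 93.000°)
step 4: Δleader=(20.000, -21.000, -20.000°), engaged; cmd=(59.500, -10.000, -58.000°) → follower=(77.000, -16.500, 35.000°)
step 5: Δleader=(21.000, -7.000, -40.000°), disengaged; cmd=(0,0,0) → follower holds at (77.000, -16.500, 35.000°)
step 6: Δleader=(-18.000, 20.000, 36.000°), engaged; cmd=(-54.500, 10.500, 110.000°) → follower=(22.500, -6.000, 145.000°)
step 7: Δleader=(-13.000, 6.000, 15.000°), engaged; cmd=(-39.500, 3.500, 47.000°) → follower=(-17.000, -2.500, 192.000°)

-30.000 -8.000 25.000
-30.000 -8.000 25.000
-30.000 -8.000 25.000
17.500 -6.500 93.000
77.000 -16.500 35.000
77.000 -16.500 35.000
22.500 -6.000 145.000
-17.000 -2.500 192.000


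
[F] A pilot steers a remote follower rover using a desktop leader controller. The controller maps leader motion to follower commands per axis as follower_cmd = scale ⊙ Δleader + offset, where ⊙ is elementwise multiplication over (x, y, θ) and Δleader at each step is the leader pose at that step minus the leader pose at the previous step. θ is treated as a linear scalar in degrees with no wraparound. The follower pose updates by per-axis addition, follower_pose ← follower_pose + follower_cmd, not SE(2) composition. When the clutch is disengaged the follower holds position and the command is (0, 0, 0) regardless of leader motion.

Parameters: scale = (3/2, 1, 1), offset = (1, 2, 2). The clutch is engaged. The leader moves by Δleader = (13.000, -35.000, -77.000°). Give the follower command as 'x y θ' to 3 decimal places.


20.500 -33.000 -75.000

axis x: 3/2·13.000 + 1 = 20.500
axis y: 1·-35.000 + 2 = -33.000
axis θ: 1·-77.000 + 2 = -75.000


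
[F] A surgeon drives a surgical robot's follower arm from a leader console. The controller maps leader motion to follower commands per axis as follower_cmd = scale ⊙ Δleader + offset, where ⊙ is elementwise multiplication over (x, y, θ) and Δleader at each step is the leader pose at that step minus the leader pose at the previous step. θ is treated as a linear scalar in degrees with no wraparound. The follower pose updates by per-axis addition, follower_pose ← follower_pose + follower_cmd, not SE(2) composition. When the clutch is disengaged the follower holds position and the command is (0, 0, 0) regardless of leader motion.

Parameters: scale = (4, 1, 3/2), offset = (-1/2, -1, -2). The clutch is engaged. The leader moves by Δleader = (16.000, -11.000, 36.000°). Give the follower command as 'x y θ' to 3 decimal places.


axis x: 4·16.000 + -1/2 = 63.500
axis y: 1·-11.000 + -1 = -12.000
axis θ: 3/2·36.000 + -2 = 52.000

63.500 -12.000 52.000


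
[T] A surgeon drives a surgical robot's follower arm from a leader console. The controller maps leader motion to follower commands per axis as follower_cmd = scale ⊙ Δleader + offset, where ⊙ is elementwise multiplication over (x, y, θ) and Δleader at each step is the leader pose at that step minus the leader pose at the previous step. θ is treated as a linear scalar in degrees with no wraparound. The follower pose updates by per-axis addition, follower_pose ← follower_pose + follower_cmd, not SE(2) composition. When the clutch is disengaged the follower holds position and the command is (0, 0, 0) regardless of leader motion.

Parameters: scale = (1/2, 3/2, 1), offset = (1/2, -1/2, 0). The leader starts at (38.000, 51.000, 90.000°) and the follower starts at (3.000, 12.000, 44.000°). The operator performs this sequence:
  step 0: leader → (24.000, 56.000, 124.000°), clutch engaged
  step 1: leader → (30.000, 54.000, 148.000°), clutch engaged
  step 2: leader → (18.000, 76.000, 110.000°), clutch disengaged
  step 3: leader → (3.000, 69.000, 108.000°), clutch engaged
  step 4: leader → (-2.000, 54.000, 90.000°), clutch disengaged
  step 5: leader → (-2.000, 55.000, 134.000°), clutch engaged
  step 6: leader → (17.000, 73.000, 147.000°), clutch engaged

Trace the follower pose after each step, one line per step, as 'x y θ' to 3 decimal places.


-3.500 19.000 78.000
0.000 15.500 102.000
0.000 15.500 102.000
-7.000 4.500 100.000
-7.000 4.500 100.000
-6.500 5.500 144.000
3.500 32.000 157.000

step 0: Δleader=(-14.000, 5.000, 34.000°), engaged; cmd=(-6.500, 7.000, 34.000°) → follower=(-3.500, 19.000, 78.000°)
step 1: Δleader=(6.000, -2.000, 24.000°), engaged; cmd=(3.500, -3.500, 24.000°) → follower=(0.000, 15.500, 102.000°)
step 2: Δleader=(-12.000, 22.000, -38.000°), disengaged; cmd=(0,0,0) → follower holds at (0.000, 15.500, 102.000°)
step 3: Δleader=(-15.000, -7.000, -2.000°), engaged; cmd=(-7.000, -11.000, -2.000°) → follower=(-7.000, 4.500, 100.000°)
step 4: Δleader=(-5.000, -15.000, -18.000°), disengaged; cmd=(0,0,0) → follower holds at (-7.000, 4.500, 100.000°)
step 5: Δleader=(0.000, 1.000, 44.000°), engaged; cmd=(0.500, 1.000, 44.000°) → follower=(-6.500, 5.500, 144.000°)
step 6: Δleader=(19.000, 18.000, 13.000°), engaged; cmd=(10.000, 26.500, 13.000°) → follower=(3.500, 32.000, 157.000°)


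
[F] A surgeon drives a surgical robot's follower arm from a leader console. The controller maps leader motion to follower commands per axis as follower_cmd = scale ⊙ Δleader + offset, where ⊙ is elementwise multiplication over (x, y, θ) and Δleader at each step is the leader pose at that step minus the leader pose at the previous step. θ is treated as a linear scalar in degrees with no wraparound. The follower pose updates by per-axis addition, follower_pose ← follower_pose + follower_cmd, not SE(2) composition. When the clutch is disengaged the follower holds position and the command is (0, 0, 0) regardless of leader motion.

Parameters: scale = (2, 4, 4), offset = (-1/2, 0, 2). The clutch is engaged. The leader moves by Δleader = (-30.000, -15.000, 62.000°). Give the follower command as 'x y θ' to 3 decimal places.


-60.500 -60.000 250.000

axis x: 2·-30.000 + -1/2 = -60.500
axis y: 4·-15.000 + 0 = -60.000
axis θ: 4·62.000 + 2 = 250.000


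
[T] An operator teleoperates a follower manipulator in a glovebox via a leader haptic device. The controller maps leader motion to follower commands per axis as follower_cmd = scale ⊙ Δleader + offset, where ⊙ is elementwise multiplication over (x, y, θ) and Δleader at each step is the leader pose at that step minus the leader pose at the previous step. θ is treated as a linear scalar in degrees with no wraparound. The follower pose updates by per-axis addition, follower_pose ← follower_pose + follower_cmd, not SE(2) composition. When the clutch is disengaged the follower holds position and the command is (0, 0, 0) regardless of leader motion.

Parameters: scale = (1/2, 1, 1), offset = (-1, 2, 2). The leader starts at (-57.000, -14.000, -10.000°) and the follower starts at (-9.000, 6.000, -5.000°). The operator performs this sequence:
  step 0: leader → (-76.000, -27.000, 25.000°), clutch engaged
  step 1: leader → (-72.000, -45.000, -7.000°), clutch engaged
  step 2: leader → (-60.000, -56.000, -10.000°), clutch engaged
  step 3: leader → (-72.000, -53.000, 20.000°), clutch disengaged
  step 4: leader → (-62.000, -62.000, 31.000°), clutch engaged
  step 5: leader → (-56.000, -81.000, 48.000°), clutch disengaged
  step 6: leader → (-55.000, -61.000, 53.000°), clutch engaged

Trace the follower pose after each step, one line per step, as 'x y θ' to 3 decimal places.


-19.500 -5.000 32.000
-18.500 -21.000 2.000
-13.500 -30.000 1.000
-13.500 -30.000 1.000
-9.500 -37.000 14.000
-9.500 -37.000 14.000
-10.000 -15.000 21.000

step 0: Δleader=(-19.000, -13.000, 35.000°), engaged; cmd=(-10.500, -11.000, 37.000°) → follower=(-19.500, -5.000, 32.000°)
step 1: Δleader=(4.000, -18.000, -32.000°), engaged; cmd=(1.000, -16.000, -30.000°) → follower=(-18.500, -21.000, 2.000°)
step 2: Δleader=(12.000, -11.000, -3.000°), engaged; cmd=(5.000, -9.000, -1.000°) → follower=(-13.500, -30.000, 1.000°)
step 3: Δleader=(-12.000, 3.000, 30.000°), disengaged; cmd=(0,0,0) → follower holds at (-13.500, -30.000, 1.000°)
step 4: Δleader=(10.000, -9.000, 11.000°), engaged; cmd=(4.000, -7.000, 13.000°) → follower=(-9.500, -37.000, 14.000°)
step 5: Δleader=(6.000, -19.000, 17.000°), disengaged; cmd=(0,0,0) → follower holds at (-9.500, -37.000, 14.000°)
step 6: Δleader=(1.000, 20.000, 5.000°), engaged; cmd=(-0.500, 22.000, 7.000°) → follower=(-10.000, -15.000, 21.000°)


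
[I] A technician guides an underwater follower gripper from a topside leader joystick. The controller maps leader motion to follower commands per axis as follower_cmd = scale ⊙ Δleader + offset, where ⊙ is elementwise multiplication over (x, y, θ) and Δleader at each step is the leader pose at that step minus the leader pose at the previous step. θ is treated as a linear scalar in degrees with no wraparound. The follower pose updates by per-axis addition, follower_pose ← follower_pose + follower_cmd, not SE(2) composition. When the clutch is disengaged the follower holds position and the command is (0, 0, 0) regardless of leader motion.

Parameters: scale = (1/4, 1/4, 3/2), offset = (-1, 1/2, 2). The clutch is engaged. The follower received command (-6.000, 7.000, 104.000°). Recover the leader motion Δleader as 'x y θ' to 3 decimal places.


-20.000 26.000 68.000

axis x: (-6.000 − -1) / (1/4) = -20.000
axis y: (7.000 − 1/2) / (1/4) = 26.000
axis θ: (104.000 − 2) / (3/2) = 68.000


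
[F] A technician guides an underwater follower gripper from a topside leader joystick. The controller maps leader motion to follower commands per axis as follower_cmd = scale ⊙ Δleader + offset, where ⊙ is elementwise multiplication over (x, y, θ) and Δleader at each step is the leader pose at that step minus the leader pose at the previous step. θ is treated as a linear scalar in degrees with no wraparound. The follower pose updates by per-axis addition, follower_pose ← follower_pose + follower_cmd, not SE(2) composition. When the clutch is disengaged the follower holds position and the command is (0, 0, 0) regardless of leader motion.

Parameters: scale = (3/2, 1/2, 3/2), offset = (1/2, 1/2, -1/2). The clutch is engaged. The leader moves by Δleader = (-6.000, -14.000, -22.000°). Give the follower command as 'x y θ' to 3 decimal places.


axis x: 3/2·-6.000 + 1/2 = -8.500
axis y: 1/2·-14.000 + 1/2 = -6.500
axis θ: 3/2·-22.000 + -1/2 = -33.500

-8.500 -6.500 -33.500


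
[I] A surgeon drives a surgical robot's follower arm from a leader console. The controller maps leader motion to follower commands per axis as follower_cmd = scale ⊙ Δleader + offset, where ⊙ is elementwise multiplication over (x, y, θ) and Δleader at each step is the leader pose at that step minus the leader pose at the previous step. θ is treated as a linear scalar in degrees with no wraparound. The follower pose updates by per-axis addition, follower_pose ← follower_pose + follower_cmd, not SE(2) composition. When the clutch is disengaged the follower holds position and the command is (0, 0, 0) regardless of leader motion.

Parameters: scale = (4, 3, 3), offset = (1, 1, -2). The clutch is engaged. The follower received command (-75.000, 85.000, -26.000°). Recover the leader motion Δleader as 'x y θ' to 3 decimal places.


-19.000 28.000 -8.000

axis x: (-75.000 − 1) / (4) = -19.000
axis y: (85.000 − 1) / (3) = 28.000
axis θ: (-26.000 − -2) / (3) = -8.000


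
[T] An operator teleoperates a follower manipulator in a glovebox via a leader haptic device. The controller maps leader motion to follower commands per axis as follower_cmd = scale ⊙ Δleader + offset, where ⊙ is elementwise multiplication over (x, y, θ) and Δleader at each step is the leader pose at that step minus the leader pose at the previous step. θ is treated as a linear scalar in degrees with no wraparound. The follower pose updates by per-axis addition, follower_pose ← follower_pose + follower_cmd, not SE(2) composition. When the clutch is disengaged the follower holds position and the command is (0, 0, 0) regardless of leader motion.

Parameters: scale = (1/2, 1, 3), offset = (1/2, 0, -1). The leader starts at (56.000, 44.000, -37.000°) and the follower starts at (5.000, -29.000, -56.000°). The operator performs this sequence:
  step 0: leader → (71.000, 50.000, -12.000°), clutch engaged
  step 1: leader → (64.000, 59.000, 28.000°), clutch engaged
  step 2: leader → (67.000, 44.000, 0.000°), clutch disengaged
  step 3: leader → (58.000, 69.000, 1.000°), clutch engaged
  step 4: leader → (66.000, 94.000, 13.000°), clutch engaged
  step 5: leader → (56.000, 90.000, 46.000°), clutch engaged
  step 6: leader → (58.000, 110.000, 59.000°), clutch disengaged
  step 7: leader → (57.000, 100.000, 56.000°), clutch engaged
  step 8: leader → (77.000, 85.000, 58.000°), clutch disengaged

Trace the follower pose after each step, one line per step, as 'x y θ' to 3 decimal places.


13.000 -23.000 18.000
10.000 -14.000 137.000
10.000 -14.000 137.000
6.000 11.000 139.000
10.500 36.000 174.000
6.000 32.000 272.000
6.000 32.000 272.000
6.000 22.000 262.000
6.000 22.000 262.000

step 0: Δleader=(15.000, 6.000, 25.000°), engaged; cmd=(8.000, 6.000, 74.000°) → follower=(13.000, -23.000, 18.000°)
step 1: Δleader=(-7.000, 9.000, 40.000°), engaged; cmd=(-3.000, 9.000, 119.000°) → follower=(10.000, -14.000, 137.000°)
step 2: Δleader=(3.000, -15.000, -28.000°), disengaged; cmd=(0,0,0) → follower holds at (10.000, -14.000, 137.000°)
step 3: Δleader=(-9.000, 25.000, 1.000°), engaged; cmd=(-4.000, 25.000, 2.000°) → follower=(6.000, 11.000, 139.000°)
step 4: Δleader=(8.000, 25.000, 12.000°), engaged; cmd=(4.500, 25.000, 35.000°) → follower=(10.500, 36.000, 174.000°)
step 5: Δleader=(-10.000, -4.000, 33.000°), engaged; cmd=(-4.500, -4.000, 98.000°) → follower=(6.000, 32.000, 272.000°)
step 6: Δleader=(2.000, 20.000, 13.000°), disengaged; cmd=(0,0,0) → follower holds at (6.000, 32.000, 272.000°)
step 7: Δleader=(-1.000, -10.000, -3.000°), engaged; cmd=(0.000, -10.000, -10.000°) → follower=(6.000, 22.000, 262.000°)
step 8: Δleader=(20.000, -15.000, 2.000°), disengaged; cmd=(0,0,0) → follower holds at (6.000, 22.000, 262.000°)


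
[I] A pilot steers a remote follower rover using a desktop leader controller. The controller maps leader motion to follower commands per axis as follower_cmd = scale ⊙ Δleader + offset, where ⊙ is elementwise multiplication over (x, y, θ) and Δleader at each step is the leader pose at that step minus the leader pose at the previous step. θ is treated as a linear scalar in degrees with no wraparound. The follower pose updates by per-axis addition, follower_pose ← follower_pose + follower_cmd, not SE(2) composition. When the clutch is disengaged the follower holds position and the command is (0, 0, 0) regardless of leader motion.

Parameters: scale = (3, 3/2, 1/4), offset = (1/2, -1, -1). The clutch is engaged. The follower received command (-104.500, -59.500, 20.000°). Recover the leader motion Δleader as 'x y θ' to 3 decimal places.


-35.000 -39.000 84.000

axis x: (-104.500 − 1/2) / (3) = -35.000
axis y: (-59.500 − -1) / (3/2) = -39.000
axis θ: (20.000 − -1) / (1/4) = 84.000


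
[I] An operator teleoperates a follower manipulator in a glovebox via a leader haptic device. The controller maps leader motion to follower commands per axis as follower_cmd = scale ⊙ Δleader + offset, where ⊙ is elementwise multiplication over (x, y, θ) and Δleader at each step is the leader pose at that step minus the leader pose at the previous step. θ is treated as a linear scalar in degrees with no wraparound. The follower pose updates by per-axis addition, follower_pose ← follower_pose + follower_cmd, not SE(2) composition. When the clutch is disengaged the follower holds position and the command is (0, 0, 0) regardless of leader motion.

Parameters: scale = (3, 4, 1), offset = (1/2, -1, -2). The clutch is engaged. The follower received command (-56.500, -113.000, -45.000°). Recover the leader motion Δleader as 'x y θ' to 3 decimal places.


-19.000 -28.000 -43.000

axis x: (-56.500 − 1/2) / (3) = -19.000
axis y: (-113.000 − -1) / (4) = -28.000
axis θ: (-45.000 − -2) / (1) = -43.000


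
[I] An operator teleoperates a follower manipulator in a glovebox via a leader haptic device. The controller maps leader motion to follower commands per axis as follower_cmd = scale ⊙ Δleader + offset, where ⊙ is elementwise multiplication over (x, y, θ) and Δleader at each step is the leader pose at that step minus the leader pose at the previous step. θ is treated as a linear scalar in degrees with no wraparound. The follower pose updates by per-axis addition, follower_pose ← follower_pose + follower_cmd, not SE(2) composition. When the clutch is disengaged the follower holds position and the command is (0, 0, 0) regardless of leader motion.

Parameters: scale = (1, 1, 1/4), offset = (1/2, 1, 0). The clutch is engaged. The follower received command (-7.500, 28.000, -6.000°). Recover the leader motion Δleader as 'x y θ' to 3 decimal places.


axis x: (-7.500 − 1/2) / (1) = -8.000
axis y: (28.000 − 1) / (1) = 27.000
axis θ: (-6.000 − 0) / (1/4) = -24.000

-8.000 27.000 -24.000


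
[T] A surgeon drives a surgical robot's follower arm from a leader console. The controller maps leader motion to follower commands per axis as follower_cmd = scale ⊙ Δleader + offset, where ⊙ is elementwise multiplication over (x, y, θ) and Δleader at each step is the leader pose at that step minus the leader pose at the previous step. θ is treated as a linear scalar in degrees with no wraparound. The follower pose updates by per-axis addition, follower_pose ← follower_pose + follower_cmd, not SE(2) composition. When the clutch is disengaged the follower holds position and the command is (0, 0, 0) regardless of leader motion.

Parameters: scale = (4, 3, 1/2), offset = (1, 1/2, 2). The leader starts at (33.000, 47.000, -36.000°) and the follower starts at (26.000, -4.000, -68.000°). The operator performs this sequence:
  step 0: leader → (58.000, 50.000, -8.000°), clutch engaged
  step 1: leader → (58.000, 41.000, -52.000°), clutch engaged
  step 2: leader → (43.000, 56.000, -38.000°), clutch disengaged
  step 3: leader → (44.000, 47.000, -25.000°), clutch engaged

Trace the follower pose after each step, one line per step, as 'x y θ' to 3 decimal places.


step 0: Δleader=(25.000, 3.000, 28.000°), engaged; cmd=(101.000, 9.500, 16.000°) → follower=(127.000, 5.500, -52.000°)
step 1: Δleader=(0.000, -9.000, -44.000°), engaged; cmd=(1.000, -26.500, -20.000°) → follower=(128.000, -21.000, -72.000°)
step 2: Δleader=(-15.000, 15.000, 14.000°), disengaged; cmd=(0,0,0) → follower holds at (128.000, -21.000, -72.000°)
step 3: Δleader=(1.000, -9.000, 13.000°), engaged; cmd=(5.000, -26.500, 8.500°) → follower=(133.000, -47.500, -63.500°)

127.000 5.500 -52.000
128.000 -21.000 -72.000
128.000 -21.000 -72.000
133.000 -47.500 -63.500


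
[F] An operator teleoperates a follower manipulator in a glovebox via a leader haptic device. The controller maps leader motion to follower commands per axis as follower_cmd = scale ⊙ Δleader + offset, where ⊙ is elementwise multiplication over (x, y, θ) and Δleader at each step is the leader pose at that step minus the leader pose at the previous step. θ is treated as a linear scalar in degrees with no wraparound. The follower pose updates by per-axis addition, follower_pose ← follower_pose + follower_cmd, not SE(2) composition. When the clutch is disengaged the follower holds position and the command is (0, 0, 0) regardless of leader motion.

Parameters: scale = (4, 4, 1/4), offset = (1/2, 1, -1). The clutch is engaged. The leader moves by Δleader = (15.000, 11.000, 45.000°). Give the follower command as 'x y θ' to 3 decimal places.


axis x: 4·15.000 + 1/2 = 60.500
axis y: 4·11.000 + 1 = 45.000
axis θ: 1/4·45.000 + -1 = 10.250

60.500 45.000 10.250


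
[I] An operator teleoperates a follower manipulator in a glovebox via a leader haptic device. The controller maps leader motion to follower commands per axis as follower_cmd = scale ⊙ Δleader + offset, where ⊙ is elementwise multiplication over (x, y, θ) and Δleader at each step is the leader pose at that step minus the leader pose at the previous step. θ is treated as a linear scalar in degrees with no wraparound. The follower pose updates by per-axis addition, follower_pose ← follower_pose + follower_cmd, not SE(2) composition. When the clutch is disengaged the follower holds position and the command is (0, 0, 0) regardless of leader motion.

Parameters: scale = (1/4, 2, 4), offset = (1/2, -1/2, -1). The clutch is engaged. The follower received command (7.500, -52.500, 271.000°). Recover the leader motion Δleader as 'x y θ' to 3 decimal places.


axis x: (7.500 − 1/2) / (1/4) = 28.000
axis y: (-52.500 − -1/2) / (2) = -26.000
axis θ: (271.000 − -1) / (4) = 68.000

28.000 -26.000 68.000


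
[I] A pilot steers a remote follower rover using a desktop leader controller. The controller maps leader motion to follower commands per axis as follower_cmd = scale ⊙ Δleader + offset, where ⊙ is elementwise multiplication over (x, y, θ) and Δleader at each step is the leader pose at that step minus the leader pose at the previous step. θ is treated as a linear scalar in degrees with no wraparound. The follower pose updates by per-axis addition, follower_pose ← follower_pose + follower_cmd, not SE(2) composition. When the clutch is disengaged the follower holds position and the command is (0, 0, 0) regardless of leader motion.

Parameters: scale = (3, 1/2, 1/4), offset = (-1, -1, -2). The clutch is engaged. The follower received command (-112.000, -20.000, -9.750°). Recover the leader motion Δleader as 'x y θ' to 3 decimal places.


axis x: (-112.000 − -1) / (3) = -37.000
axis y: (-20.000 − -1) / (1/2) = -38.000
axis θ: (-9.750 − -2) / (1/4) = -31.000

-37.000 -38.000 -31.000


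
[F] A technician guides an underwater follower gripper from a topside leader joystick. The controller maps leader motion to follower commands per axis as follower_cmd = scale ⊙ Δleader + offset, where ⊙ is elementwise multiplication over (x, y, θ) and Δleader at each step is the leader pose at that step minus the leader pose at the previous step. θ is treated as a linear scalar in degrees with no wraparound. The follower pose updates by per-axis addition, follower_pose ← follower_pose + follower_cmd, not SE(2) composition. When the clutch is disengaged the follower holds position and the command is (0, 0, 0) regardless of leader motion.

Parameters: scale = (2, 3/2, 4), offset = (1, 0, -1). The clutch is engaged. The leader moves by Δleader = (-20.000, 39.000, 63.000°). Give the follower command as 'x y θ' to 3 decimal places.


-39.000 58.500 251.000

axis x: 2·-20.000 + 1 = -39.000
axis y: 3/2·39.000 + 0 = 58.500
axis θ: 4·63.000 + -1 = 251.000


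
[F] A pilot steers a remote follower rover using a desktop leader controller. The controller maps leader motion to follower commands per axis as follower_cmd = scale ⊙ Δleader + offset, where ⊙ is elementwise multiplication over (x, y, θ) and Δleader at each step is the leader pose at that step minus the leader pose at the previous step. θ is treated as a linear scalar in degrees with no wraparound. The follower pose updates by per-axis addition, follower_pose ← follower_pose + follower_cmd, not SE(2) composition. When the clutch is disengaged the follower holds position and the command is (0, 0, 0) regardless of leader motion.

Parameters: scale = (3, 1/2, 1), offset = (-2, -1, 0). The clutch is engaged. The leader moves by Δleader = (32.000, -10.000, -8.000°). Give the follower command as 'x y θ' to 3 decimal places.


94.000 -6.000 -8.000

axis x: 3·32.000 + -2 = 94.000
axis y: 1/2·-10.000 + -1 = -6.000
axis θ: 1·-8.000 + 0 = -8.000


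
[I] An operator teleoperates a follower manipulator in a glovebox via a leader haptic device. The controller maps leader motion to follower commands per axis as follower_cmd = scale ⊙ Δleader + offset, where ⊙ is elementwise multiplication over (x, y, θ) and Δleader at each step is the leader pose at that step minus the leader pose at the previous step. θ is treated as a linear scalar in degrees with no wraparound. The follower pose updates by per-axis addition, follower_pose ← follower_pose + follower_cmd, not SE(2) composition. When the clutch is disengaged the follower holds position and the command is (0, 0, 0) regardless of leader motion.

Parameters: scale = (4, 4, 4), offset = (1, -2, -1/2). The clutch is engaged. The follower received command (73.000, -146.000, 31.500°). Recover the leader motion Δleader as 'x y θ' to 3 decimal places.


18.000 -36.000 8.000

axis x: (73.000 − 1) / (4) = 18.000
axis y: (-146.000 − -2) / (4) = -36.000
axis θ: (31.500 − -1/2) / (4) = 8.000


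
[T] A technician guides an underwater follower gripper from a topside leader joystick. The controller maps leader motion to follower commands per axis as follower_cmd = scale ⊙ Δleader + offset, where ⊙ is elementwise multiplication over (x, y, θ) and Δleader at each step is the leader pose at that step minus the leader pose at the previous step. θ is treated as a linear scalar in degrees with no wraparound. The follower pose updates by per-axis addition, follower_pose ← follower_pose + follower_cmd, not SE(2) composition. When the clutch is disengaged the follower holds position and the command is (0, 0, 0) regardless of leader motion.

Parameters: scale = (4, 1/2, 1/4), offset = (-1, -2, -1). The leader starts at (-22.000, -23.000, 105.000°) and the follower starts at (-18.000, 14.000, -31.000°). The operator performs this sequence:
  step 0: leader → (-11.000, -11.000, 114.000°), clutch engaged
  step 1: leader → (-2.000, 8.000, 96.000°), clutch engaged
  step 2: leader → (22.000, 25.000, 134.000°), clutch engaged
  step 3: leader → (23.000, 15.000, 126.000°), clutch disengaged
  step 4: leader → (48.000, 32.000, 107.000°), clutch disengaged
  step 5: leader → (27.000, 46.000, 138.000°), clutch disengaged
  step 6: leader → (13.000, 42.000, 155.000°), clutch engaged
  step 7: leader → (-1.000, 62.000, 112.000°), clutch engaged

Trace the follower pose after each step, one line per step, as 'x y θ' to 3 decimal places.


step 0: Δleader=(11.000, 12.000, 9.000°), engaged; cmd=(43.000, 4.000, 1.250°) → follower=(25.000, 18.000, -29.750°)
step 1: Δleader=(9.000, 19.000, -18.000°), engaged; cmd=(35.000, 7.500, -5.500°) → follower=(60.000, 25.500, -35.250°)
step 2: Δleader=(24.000, 17.000, 38.000°), engaged; cmd=(95.000, 6.500, 8.500°) → follower=(155.000, 32.000, -26.750°)
step 3: Δleader=(1.000, -10.000, -8.000°), disengaged; cmd=(0,0,0) → follower holds at (155.000, 32.000, -26.750°)
step 4: Δleader=(25.000, 17.000, -19.000°), disengaged; cmd=(0,0,0) → follower holds at (155.000, 32.000, -26.750°)
step 5: Δleader=(-21.000, 14.000, 31.000°), disengaged; cmd=(0,0,0) → follower holds at (155.000, 32.000, -26.750°)
step 6: Δleader=(-14.000, -4.000, 17.000°), engaged; cmd=(-57.000, -4.000, 3.250°) → follower=(98.000, 28.000, -23.500°)
step 7: Δleader=(-14.000, 20.000, -43.000°), engaged; cmd=(-57.000, 8.000, -11.750°) → follower=(41.000, 36.000, -35.250°)

25.000 18.000 -29.750
60.000 25.500 -35.250
155.000 32.000 -26.750
155.000 32.000 -26.750
155.000 32.000 -26.750
155.000 32.000 -26.750
98.000 28.000 -23.500
41.000 36.000 -35.250


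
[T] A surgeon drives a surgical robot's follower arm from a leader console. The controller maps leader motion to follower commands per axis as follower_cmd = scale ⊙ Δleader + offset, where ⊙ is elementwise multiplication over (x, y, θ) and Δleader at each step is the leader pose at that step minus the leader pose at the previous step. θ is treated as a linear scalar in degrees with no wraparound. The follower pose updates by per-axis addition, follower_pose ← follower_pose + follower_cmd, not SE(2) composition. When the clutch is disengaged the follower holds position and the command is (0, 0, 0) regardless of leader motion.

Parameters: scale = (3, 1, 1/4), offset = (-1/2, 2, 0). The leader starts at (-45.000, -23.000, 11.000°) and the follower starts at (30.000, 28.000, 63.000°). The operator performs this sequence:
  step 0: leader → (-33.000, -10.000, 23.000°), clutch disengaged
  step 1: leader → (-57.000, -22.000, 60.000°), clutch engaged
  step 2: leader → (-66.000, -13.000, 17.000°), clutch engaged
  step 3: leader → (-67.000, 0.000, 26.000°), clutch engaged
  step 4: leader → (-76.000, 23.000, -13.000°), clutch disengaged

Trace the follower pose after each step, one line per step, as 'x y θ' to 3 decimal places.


30.000 28.000 63.000
-42.500 18.000 72.250
-70.000 29.000 61.500
-73.500 44.000 63.750
-73.500 44.000 63.750

step 0: Δleader=(12.000, 13.000, 12.000°), disengaged; cmd=(0,0,0) → follower holds at (30.000, 28.000, 63.000°)
step 1: Δleader=(-24.000, -12.000, 37.000°), engaged; cmd=(-72.500, -10.000, 9.250°) → follower=(-42.500, 18.000, 72.250°)
step 2: Δleader=(-9.000, 9.000, -43.000°), engaged; cmd=(-27.500, 11.000, -10.750°) → follower=(-70.000, 29.000, 61.500°)
step 3: Δleader=(-1.000, 13.000, 9.000°), engaged; cmd=(-3.500, 15.000, 2.250°) → follower=(-73.500, 44.000, 63.750°)
step 4: Δleader=(-9.000, 23.000, -39.000°), disengaged; cmd=(0,0,0) → follower holds at (-73.500, 44.000, 63.750°)
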